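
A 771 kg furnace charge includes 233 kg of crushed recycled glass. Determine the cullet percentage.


Cullet ratio = (cullet mass / total batch mass) * 100
  Ratio = 233 / 771 * 100 = 30.22%

30.22%


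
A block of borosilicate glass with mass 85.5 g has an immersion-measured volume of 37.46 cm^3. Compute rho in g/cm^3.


Use the definition of density:
  rho = mass / volume
  rho = 85.5 / 37.46 = 2.282 g/cm^3

2.282 g/cm^3


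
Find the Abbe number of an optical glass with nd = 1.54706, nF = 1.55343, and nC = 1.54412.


Abbe number formula: Vd = (nd - 1) / (nF - nC)
  nd - 1 = 1.54706 - 1 = 0.54706
  nF - nC = 1.55343 - 1.54412 = 0.00931
  Vd = 0.54706 / 0.00931 = 58.76

58.76


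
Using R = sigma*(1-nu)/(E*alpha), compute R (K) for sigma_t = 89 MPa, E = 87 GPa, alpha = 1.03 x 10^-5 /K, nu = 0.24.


Thermal shock resistance: R = sigma * (1 - nu) / (E * alpha)
  Numerator = 89 * (1 - 0.24) = 67.64
  Denominator = 87 * 1000 * (1.03 x 10^-5) = 0.8961
  R = 67.64 / 0.8961 = 75.5 K

75.5 K


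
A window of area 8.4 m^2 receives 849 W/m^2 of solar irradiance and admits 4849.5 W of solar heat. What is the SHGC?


Rearrange Q = Area * SHGC * Irradiance:
  SHGC = Q / (Area * Irradiance)
  SHGC = 4849.5 / (8.4 * 849) = 0.68

0.68


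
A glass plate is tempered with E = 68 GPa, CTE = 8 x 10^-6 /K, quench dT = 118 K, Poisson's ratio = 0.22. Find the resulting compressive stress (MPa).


Tempering stress: sigma = E * alpha * dT / (1 - nu)
  E (MPa) = 68 * 1000 = 68000
  Numerator = 68000 * (8 x 10^-6) * 118 = 64.192
  Denominator = 1 - 0.22 = 0.78
  sigma = 64.192 / 0.78 = 82.3 MPa

82.3 MPa


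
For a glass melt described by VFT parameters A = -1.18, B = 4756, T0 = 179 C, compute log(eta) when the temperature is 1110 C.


VFT equation: log(eta) = A + B / (T - T0)
  T - T0 = 1110 - 179 = 931
  B / (T - T0) = 4756 / 931 = 5.108
  log(eta) = -1.18 + 5.108 = 3.928

3.928


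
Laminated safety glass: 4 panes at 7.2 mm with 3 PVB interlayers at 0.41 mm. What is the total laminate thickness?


Total thickness = glass contribution + PVB contribution
  Glass: 4 * 7.2 = 28.8 mm
  PVB: 3 * 0.41 = 1.23 mm
  Total = 28.8 + 1.23 = 30.03 mm

30.03 mm


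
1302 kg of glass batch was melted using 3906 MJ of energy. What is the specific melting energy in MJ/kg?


Rearrange E = m * s for s:
  s = E / m
  s = 3906 / 1302 = 3.0 MJ/kg

3.0 MJ/kg


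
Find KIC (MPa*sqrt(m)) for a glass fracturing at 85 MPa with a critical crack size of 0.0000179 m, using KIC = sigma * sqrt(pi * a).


Fracture toughness: KIC = sigma * sqrt(pi * a)
  pi * a = pi * 0.0000179 = 0.000056235
  sqrt(pi * a) = 0.007499
  KIC = 85 * 0.007499 = 0.637 MPa*sqrt(m)

0.637 MPa*sqrt(m)


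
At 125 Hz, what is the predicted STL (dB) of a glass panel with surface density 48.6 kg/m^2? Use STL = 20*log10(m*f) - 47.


Mass law: STL = 20 * log10(m * f) - 47
  m * f = 48.6 * 125 = 6075
  log10(6075) = 3.78355
  STL = 20 * 3.78355 - 47 = 75.671 - 47 = 28.7 dB

28.7 dB


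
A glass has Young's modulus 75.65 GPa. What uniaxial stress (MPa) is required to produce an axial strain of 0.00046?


Rearrange E = sigma / epsilon:
  sigma = E * epsilon
  E (MPa) = 75.65 * 1000 = 75650
  sigma = 75650 * 0.00046 = 34.8 MPa

34.8 MPa


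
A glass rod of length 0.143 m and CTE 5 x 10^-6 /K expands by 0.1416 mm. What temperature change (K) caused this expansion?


Rearrange dL = alpha * L0 * dT for dT:
  dT = dL / (alpha * L0)
  dL (m) = 0.1416 / 1000 = 0.0001416
  dT = 0.0001416 / ((5 x 10^-6) * 0.143) = 198.0 K

198.0 K


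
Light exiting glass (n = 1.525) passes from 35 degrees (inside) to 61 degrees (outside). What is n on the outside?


Apply Snell's law: n1 * sin(theta1) = n2 * sin(theta2)
  n2 = n1 * sin(theta1) / sin(theta2)
  sin(35) = 0.573576
  sin(61) = 0.87462
  n2 = 1.525 * 0.573576 / 0.87462 = 1.0001

1.0001


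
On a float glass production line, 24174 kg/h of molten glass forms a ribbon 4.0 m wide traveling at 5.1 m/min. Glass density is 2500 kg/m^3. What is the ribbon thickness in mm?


Ribbon cross-section from mass balance:
  Volume rate = throughput / density = 24174 / 2500 = 9.6696 m^3/h
  thickness = volume rate / (speed * 60 * width), i.e.
  thickness = throughput / (60 * speed * width * density) * 1000
  thickness = 24174 / (60 * 5.1 * 4.0 * 2500) * 1000 = 7.9 mm

7.9 mm


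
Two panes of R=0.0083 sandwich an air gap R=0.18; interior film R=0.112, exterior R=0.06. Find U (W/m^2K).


Total thermal resistance (series):
  R_total = R_in + R_glass + R_air + R_glass + R_out
  R_total = 0.112 + 0.0083 + 0.18 + 0.0083 + 0.06 = 0.3686 m^2K/W
U-value = 1 / R_total = 1 / 0.3686 = 2.713 W/m^2K

2.713 W/m^2K


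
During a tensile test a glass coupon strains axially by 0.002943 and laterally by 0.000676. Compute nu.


Poisson's ratio: nu = lateral strain / axial strain
  nu = 0.000676 / 0.002943 = 0.2297

0.2297


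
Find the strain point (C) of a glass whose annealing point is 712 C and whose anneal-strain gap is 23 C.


Strain point = annealing point - difference:
  T_strain = 712 - 23 = 689 C

689 C


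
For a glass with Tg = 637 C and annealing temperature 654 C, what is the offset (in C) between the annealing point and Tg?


Offset = T_anneal - Tg:
  offset = 654 - 637 = 17 C

17 C


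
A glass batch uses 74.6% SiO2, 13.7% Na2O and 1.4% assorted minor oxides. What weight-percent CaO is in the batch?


Pieces sum to 100%:
  CaO = 100 - (SiO2 + Na2O + others)
  CaO = 100 - (74.6 + 13.7 + 1.4) = 10.3%

10.3%


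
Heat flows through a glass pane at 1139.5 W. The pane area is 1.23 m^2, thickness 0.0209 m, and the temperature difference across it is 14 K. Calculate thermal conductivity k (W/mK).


Fourier's law rearranged: k = Q * t / (A * dT)
  Numerator = 1139.5 * 0.0209 = 23.81555
  Denominator = 1.23 * 14 = 17.22
  k = 23.81555 / 17.22 = 1.383 W/mK

1.383 W/mK


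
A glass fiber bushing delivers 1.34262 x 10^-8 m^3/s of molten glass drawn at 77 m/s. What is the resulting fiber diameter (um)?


Cross-sectional area from continuity:
  A = Q / v = 1.34262 x 10^-8 / 77 = 1.743662 x 10^-10 m^2
Diameter from circular cross-section:
  d = sqrt(4A / pi) * 10^6 (m -> um)
  d = sqrt(4 * 1.743662 x 10^-10 / pi) * 10^6 = 14.9 um

14.9 um


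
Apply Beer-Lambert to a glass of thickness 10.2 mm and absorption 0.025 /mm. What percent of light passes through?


Beer-Lambert law: T = exp(-alpha * thickness)
  exponent = -0.025 * 10.2 = -0.255
  T = exp(-0.255) = 0.7749
  Percentage = 0.7749 * 100 = 77.49%

77.49%


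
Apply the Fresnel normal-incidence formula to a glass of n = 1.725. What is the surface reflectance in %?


Fresnel reflectance at normal incidence:
  R = ((n - 1)/(n + 1))^2
  (n - 1)/(n + 1) = (1.725 - 1)/(1.725 + 1) = 0.266055
  R = 0.266055^2 = 0.0707853
  R(%) = 0.0707853 * 100 = 7.079%

7.079%


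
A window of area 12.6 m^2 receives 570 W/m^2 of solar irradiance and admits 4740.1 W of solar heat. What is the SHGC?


Rearrange Q = Area * SHGC * Irradiance:
  SHGC = Q / (Area * Irradiance)
  SHGC = 4740.1 / (12.6 * 570) = 0.66

0.66


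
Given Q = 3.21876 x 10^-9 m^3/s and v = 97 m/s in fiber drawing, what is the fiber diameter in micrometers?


Cross-sectional area from continuity:
  A = Q / v = 3.21876 x 10^-9 / 97 = 3.318309 x 10^-11 m^2
Diameter from circular cross-section:
  d = sqrt(4A / pi) * 10^6 (m -> um)
  d = sqrt(4 * 3.318309 x 10^-11 / pi) * 10^6 = 6.5 um

6.5 um


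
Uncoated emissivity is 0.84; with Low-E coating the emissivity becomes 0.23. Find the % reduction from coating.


Percentage reduction = (1 - coated/uncoated) * 100
  Ratio = 0.23 / 0.84 = 0.2738
  Reduction = (1 - 0.2738) * 100 = 72.6%

72.6%


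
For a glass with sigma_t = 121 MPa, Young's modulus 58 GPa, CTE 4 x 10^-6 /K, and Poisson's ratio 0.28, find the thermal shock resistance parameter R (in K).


Thermal shock resistance: R = sigma * (1 - nu) / (E * alpha)
  Numerator = 121 * (1 - 0.28) = 87.12
  Denominator = 58 * 1000 * (4 x 10^-6) = 0.232
  R = 87.12 / 0.232 = 375.5 K

375.5 K


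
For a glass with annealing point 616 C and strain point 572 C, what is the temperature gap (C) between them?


Gap = T_anneal - T_strain:
  gap = 616 - 572 = 44 C

44 C


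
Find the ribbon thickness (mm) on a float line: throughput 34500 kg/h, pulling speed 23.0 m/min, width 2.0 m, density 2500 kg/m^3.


Ribbon cross-section from mass balance:
  Volume rate = throughput / density = 34500 / 2500 = 13.8 m^3/h
  thickness = volume rate / (speed * 60 * width), i.e.
  thickness = throughput / (60 * speed * width * density) * 1000
  thickness = 34500 / (60 * 23.0 * 2.0 * 2500) * 1000 = 5.0 mm

5.0 mm


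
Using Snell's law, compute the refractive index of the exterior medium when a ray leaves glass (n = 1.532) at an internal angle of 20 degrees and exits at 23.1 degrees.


Apply Snell's law: n1 * sin(theta1) = n2 * sin(theta2)
  n2 = n1 * sin(theta1) / sin(theta2)
  sin(20) = 0.34202
  sin(23.1) = 0.392337
  n2 = 1.532 * 0.34202 / 0.392337 = 1.3355

1.3355


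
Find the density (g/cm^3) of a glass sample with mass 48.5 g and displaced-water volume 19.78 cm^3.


Use the definition of density:
  rho = mass / volume
  rho = 48.5 / 19.78 = 2.452 g/cm^3

2.452 g/cm^3


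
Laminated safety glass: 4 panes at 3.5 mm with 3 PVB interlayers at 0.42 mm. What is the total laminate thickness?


Total thickness = glass contribution + PVB contribution
  Glass: 4 * 3.5 = 14.0 mm
  PVB: 3 * 0.42 = 1.26 mm
  Total = 14.0 + 1.26 = 15.26 mm

15.26 mm


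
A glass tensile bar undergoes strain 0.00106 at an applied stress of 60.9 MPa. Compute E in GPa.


Young's modulus: E = stress / strain
  E = 60.9 MPa / 0.00106 = 57452.83 MPa
Convert to GPa: 57452.83 / 1000 = 57.45 GPa

57.45 GPa


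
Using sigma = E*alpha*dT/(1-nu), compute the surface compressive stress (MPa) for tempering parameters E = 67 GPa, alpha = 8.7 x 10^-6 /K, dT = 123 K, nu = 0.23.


Tempering stress: sigma = E * alpha * dT / (1 - nu)
  E (MPa) = 67 * 1000 = 67000
  Numerator = 67000 * (8.7 x 10^-6) * 123 = 71.6967
  Denominator = 1 - 0.23 = 0.77
  sigma = 71.6967 / 0.77 = 93.1 MPa

93.1 MPa


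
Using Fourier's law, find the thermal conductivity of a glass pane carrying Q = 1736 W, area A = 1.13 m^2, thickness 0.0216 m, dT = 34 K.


Fourier's law rearranged: k = Q * t / (A * dT)
  Numerator = 1736 * 0.0216 = 37.4976
  Denominator = 1.13 * 34 = 38.42
  k = 37.4976 / 38.42 = 0.976 W/mK

0.976 W/mK


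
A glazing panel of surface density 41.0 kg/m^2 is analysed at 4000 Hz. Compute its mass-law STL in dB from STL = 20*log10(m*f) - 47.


Mass law: STL = 20 * log10(m * f) - 47
  m * f = 41.0 * 4000 = 164000
  log10(164000) = 5.21484
  STL = 20 * 5.21484 - 47 = 104.2968 - 47 = 57.3 dB

57.3 dB


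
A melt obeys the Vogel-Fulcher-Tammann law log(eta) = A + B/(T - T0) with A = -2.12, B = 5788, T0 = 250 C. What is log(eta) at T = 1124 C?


VFT equation: log(eta) = A + B / (T - T0)
  T - T0 = 1124 - 250 = 874
  B / (T - T0) = 5788 / 874 = 6.622
  log(eta) = -2.12 + 6.622 = 4.502

4.502


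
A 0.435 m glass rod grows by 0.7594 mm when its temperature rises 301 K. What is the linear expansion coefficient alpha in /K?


Rearrange dL = alpha * L0 * dT for alpha:
  alpha = dL / (L0 * dT)
  alpha = (0.7594 / 1000) / (0.435 * 301) = 0.0000058 /K = 5.8 x 10^-6 /K

5.8 x 10^-6 /K


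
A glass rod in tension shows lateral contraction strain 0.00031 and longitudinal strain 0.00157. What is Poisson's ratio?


Poisson's ratio: nu = lateral strain / axial strain
  nu = 0.00031 / 0.00157 = 0.1975

0.1975


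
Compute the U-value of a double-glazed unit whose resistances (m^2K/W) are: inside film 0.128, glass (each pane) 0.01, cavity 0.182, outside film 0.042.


Total thermal resistance (series):
  R_total = R_in + R_glass + R_air + R_glass + R_out
  R_total = 0.128 + 0.01 + 0.182 + 0.01 + 0.042 = 0.372 m^2K/W
U-value = 1 / R_total = 1 / 0.372 = 2.688 W/m^2K

2.688 W/m^2K


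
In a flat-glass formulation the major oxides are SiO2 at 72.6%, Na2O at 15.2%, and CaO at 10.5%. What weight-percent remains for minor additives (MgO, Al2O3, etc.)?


Sum the three major oxides:
  SiO2 + Na2O + CaO = 72.6 + 15.2 + 10.5 = 98.3%
Subtract from 100%:
  Others = 100 - 98.3 = 1.7%

1.7%


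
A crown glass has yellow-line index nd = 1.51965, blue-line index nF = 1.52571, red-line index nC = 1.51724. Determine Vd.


Abbe number formula: Vd = (nd - 1) / (nF - nC)
  nd - 1 = 1.51965 - 1 = 0.51965
  nF - nC = 1.52571 - 1.51724 = 0.00847
  Vd = 0.51965 / 0.00847 = 61.35

61.35


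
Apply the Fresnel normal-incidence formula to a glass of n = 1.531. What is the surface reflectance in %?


Fresnel reflectance at normal incidence:
  R = ((n - 1)/(n + 1))^2
  (n - 1)/(n + 1) = (1.531 - 1)/(1.531 + 1) = 0.209798
  R = 0.209798^2 = 0.0440152
  R(%) = 0.0440152 * 100 = 4.402%

4.402%


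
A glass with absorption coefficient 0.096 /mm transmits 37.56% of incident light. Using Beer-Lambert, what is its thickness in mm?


Rearrange T = exp(-alpha * thickness):
  thickness = -ln(T) / alpha
  T = 37.56/100 = 0.3756
  ln(T) = -0.97923
  -ln(T) = 0.97923
  thickness = 0.97923 / 0.096 = 10.2 mm

10.2 mm


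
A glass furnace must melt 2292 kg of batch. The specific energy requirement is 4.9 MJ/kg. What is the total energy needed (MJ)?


Total energy = mass * specific energy
  E = 2292 * 4.9 = 11230.8 MJ

11230.8 MJ


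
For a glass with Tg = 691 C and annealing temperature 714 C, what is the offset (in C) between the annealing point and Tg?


Offset = T_anneal - Tg:
  offset = 714 - 691 = 23 C

23 C


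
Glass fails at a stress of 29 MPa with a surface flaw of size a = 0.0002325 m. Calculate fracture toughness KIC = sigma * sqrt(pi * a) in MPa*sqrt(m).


Fracture toughness: KIC = sigma * sqrt(pi * a)
  pi * a = pi * 0.0002325 = 0.00073042
  sqrt(pi * a) = 0.027026
  KIC = 29 * 0.027026 = 0.784 MPa*sqrt(m)

0.784 MPa*sqrt(m)


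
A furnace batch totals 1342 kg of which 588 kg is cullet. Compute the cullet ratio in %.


Cullet ratio = (cullet mass / total batch mass) * 100
  Ratio = 588 / 1342 * 100 = 43.82%

43.82%


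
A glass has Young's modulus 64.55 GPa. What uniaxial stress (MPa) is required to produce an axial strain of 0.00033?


Rearrange E = sigma / epsilon:
  sigma = E * epsilon
  E (MPa) = 64.55 * 1000 = 64550
  sigma = 64550 * 0.00033 = 21.3 MPa

21.3 MPa


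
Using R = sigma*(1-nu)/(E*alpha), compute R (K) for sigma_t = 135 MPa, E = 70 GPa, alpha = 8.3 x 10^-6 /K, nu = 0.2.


Thermal shock resistance: R = sigma * (1 - nu) / (E * alpha)
  Numerator = 135 * (1 - 0.2) = 108.0
  Denominator = 70 * 1000 * (8.3 x 10^-6) = 0.581
  R = 108.0 / 0.581 = 185.9 K

185.9 K


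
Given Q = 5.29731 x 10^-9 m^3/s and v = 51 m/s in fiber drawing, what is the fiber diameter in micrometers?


Cross-sectional area from continuity:
  A = Q / v = 5.29731 x 10^-9 / 51 = 1.038688 x 10^-10 m^2
Diameter from circular cross-section:
  d = sqrt(4A / pi) * 10^6 (m -> um)
  d = sqrt(4 * 1.038688 x 10^-10 / pi) * 10^6 = 11.5 um

11.5 um


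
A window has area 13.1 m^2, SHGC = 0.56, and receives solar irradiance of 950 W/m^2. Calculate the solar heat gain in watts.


Solar heat gain: Q = Area * SHGC * Irradiance
  Q = 13.1 * 0.56 * 950 = 6969.2 W

6969.2 W


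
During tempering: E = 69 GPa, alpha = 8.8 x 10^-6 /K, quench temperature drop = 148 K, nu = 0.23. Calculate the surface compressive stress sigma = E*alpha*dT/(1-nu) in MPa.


Tempering stress: sigma = E * alpha * dT / (1 - nu)
  E (MPa) = 69 * 1000 = 69000
  Numerator = 69000 * (8.8 x 10^-6) * 148 = 89.8656
  Denominator = 1 - 0.23 = 0.77
  sigma = 89.8656 / 0.77 = 116.7 MPa

116.7 MPa


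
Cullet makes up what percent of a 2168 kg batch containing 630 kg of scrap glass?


Cullet ratio = (cullet mass / total batch mass) * 100
  Ratio = 630 / 2168 * 100 = 29.06%

29.06%


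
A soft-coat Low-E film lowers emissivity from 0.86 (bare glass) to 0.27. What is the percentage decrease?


Percentage reduction = (1 - coated/uncoated) * 100
  Ratio = 0.27 / 0.86 = 0.314
  Reduction = (1 - 0.314) * 100 = 68.6%

68.6%


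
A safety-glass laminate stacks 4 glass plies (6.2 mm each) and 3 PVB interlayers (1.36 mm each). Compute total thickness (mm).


Total thickness = glass contribution + PVB contribution
  Glass: 4 * 6.2 = 24.8 mm
  PVB: 3 * 1.36 = 4.08 mm
  Total = 24.8 + 4.08 = 28.88 mm

28.88 mm


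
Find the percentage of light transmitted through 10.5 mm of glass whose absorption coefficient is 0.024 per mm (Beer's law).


Beer-Lambert law: T = exp(-alpha * thickness)
  exponent = -0.024 * 10.5 = -0.252
  T = exp(-0.252) = 0.7772
  Percentage = 0.7772 * 100 = 77.72%

77.72%


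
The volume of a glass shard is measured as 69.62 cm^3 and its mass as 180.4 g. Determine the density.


Use the definition of density:
  rho = mass / volume
  rho = 180.4 / 69.62 = 2.591 g/cm^3

2.591 g/cm^3


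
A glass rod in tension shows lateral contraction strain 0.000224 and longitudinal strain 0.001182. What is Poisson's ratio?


Poisson's ratio: nu = lateral strain / axial strain
  nu = 0.000224 / 0.001182 = 0.1895

0.1895


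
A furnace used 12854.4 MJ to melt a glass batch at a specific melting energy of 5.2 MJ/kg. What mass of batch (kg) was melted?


Rearrange E = m * s for m:
  m = E / s
  m = 12854.4 / 5.2 = 2472.0 kg

2472.0 kg


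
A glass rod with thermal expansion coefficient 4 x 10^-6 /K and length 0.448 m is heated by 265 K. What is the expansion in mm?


Thermal expansion formula: dL = alpha * L0 * dT
  dL = (4 x 10^-6) * 0.448 * 265 = 0.00047488 m
Convert to mm: 0.00047488 * 1000 = 0.4749 mm

0.4749 mm


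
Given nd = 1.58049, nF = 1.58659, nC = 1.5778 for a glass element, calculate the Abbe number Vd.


Abbe number formula: Vd = (nd - 1) / (nF - nC)
  nd - 1 = 1.58049 - 1 = 0.58049
  nF - nC = 1.58659 - 1.5778 = 0.00879
  Vd = 0.58049 / 0.00879 = 66.04

66.04


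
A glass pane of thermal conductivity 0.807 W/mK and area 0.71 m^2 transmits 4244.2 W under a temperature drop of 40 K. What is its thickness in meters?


Fourier's law: t = k * A * dT / Q
  t = 0.807 * 0.71 * 40 / 4244.2
  t = 22.9188 / 4244.2 = 0.0054 m

0.0054 m


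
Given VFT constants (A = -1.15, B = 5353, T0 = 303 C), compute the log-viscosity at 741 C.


VFT equation: log(eta) = A + B / (T - T0)
  T - T0 = 741 - 303 = 438
  B / (T - T0) = 5353 / 438 = 12.221
  log(eta) = -1.15 + 12.221 = 11.071

11.071


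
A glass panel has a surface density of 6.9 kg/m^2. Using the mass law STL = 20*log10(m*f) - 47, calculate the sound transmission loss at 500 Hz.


Mass law: STL = 20 * log10(m * f) - 47
  m * f = 6.9 * 500 = 3450
  log10(3450) = 3.53782
  STL = 20 * 3.53782 - 47 = 70.7564 - 47 = 23.8 dB

23.8 dB


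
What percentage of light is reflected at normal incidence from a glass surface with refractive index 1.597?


Fresnel reflectance at normal incidence:
  R = ((n - 1)/(n + 1))^2
  (n - 1)/(n + 1) = (1.597 - 1)/(1.597 + 1) = 0.229881
  R = 0.229881^2 = 0.0528453
  R(%) = 0.0528453 * 100 = 5.285%

5.285%


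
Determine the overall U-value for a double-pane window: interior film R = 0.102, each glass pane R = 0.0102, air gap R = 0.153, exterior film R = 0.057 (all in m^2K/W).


Total thermal resistance (series):
  R_total = R_in + R_glass + R_air + R_glass + R_out
  R_total = 0.102 + 0.0102 + 0.153 + 0.0102 + 0.057 = 0.3324 m^2K/W
U-value = 1 / R_total = 1 / 0.3324 = 3.008 W/m^2K

3.008 W/m^2K


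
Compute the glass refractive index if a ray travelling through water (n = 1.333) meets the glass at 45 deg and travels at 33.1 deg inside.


Apply Snell's law: n1 * sin(theta1) = n2 * sin(theta2)
  n2 = n1 * sin(theta1) / sin(theta2)
  sin(45) = 0.707107
  sin(33.1) = 0.546102
  n2 = 1.333 * 0.707107 / 0.546102 = 1.726

1.726


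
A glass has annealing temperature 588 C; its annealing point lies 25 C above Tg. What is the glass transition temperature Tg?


Rearrange T_anneal = Tg + offset for Tg:
  Tg = T_anneal - offset = 588 - 25 = 563 C

563 C


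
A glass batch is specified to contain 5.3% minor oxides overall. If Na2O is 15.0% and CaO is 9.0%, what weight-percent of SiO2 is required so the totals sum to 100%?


Known pieces sum to 100%:
  SiO2 = 100 - (others + Na2O + CaO)
  SiO2 = 100 - (5.3 + 15.0 + 9.0) = 70.7%

70.7%


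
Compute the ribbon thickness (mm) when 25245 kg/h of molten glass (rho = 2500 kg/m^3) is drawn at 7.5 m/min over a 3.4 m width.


Ribbon cross-section from mass balance:
  Volume rate = throughput / density = 25245 / 2500 = 10.098 m^3/h
  thickness = volume rate / (speed * 60 * width), i.e.
  thickness = throughput / (60 * speed * width * density) * 1000
  thickness = 25245 / (60 * 7.5 * 3.4 * 2500) * 1000 = 6.6 mm

6.6 mm


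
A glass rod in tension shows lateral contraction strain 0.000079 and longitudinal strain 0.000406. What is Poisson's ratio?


Poisson's ratio: nu = lateral strain / axial strain
  nu = 0.000079 / 0.000406 = 0.1946

0.1946


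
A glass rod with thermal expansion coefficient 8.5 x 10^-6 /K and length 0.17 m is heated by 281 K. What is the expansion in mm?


Thermal expansion formula: dL = alpha * L0 * dT
  dL = (8.5 x 10^-6) * 0.17 * 281 = 0.00040605 m
Convert to mm: 0.00040605 * 1000 = 0.406 mm

0.406 mm


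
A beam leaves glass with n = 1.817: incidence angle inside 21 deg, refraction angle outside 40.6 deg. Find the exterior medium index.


Apply Snell's law: n1 * sin(theta1) = n2 * sin(theta2)
  n2 = n1 * sin(theta1) / sin(theta2)
  sin(21) = 0.358368
  sin(40.6) = 0.650774
  n2 = 1.817 * 0.358368 / 0.650774 = 1.0006

1.0006


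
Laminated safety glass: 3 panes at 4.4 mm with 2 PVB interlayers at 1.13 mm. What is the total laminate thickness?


Total thickness = glass contribution + PVB contribution
  Glass: 3 * 4.4 = 13.2 mm
  PVB: 2 * 1.13 = 2.26 mm
  Total = 13.2 + 2.26 = 15.46 mm

15.46 mm


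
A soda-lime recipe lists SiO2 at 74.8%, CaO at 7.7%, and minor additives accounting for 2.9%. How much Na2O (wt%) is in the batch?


Pieces sum to 100%:
  Na2O = 100 - (SiO2 + CaO + others)
  Na2O = 100 - (74.8 + 7.7 + 2.9) = 14.6%

14.6%


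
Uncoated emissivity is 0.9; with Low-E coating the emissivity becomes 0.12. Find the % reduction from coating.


Percentage reduction = (1 - coated/uncoated) * 100
  Ratio = 0.12 / 0.9 = 0.1333
  Reduction = (1 - 0.1333) * 100 = 86.7%

86.7%


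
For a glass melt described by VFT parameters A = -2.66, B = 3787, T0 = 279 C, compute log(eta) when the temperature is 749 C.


VFT equation: log(eta) = A + B / (T - T0)
  T - T0 = 749 - 279 = 470
  B / (T - T0) = 3787 / 470 = 8.057
  log(eta) = -2.66 + 8.057 = 5.397

5.397


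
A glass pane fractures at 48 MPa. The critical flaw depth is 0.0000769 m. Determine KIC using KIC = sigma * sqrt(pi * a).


Fracture toughness: KIC = sigma * sqrt(pi * a)
  pi * a = pi * 0.0000769 = 0.000241588
  sqrt(pi * a) = 0.015543
  KIC = 48 * 0.015543 = 0.746 MPa*sqrt(m)

0.746 MPa*sqrt(m)


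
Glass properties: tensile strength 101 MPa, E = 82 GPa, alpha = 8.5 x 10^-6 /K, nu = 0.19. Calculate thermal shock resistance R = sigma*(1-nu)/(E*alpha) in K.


Thermal shock resistance: R = sigma * (1 - nu) / (E * alpha)
  Numerator = 101 * (1 - 0.19) = 81.81
  Denominator = 82 * 1000 * (8.5 x 10^-6) = 0.697
  R = 81.81 / 0.697 = 117.4 K

117.4 K


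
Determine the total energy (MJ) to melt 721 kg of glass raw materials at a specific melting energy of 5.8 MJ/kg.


Total energy = mass * specific energy
  E = 721 * 5.8 = 4181.8 MJ

4181.8 MJ


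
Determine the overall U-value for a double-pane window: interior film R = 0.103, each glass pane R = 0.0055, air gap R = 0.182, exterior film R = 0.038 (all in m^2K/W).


Total thermal resistance (series):
  R_total = R_in + R_glass + R_air + R_glass + R_out
  R_total = 0.103 + 0.0055 + 0.182 + 0.0055 + 0.038 = 0.334 m^2K/W
U-value = 1 / R_total = 1 / 0.334 = 2.994 W/m^2K

2.994 W/m^2K


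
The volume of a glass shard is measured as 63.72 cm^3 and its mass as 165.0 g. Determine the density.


Use the definition of density:
  rho = mass / volume
  rho = 165.0 / 63.72 = 2.589 g/cm^3

2.589 g/cm^3


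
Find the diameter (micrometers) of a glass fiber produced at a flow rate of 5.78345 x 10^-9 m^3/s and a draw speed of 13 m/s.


Cross-sectional area from continuity:
  A = Q / v = 5.78345 x 10^-9 / 13 = 4.448808 x 10^-10 m^2
Diameter from circular cross-section:
  d = sqrt(4A / pi) * 10^6 (m -> um)
  d = sqrt(4 * 4.448808 x 10^-10 / pi) * 10^6 = 23.8 um

23.8 um


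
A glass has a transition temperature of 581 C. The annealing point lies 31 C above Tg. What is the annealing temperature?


The annealing temperature is Tg plus the offset:
  T_anneal = 581 + 31 = 612 C

612 C


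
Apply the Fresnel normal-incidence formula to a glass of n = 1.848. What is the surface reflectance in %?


Fresnel reflectance at normal incidence:
  R = ((n - 1)/(n + 1))^2
  (n - 1)/(n + 1) = (1.848 - 1)/(1.848 + 1) = 0.297753
  R = 0.297753^2 = 0.0886568
  R(%) = 0.0886568 * 100 = 8.866%

8.866%


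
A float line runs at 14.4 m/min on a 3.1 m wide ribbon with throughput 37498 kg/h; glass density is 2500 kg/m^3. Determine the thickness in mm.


Ribbon cross-section from mass balance:
  Volume rate = throughput / density = 37498 / 2500 = 14.9992 m^3/h
  thickness = volume rate / (speed * 60 * width), i.e.
  thickness = throughput / (60 * speed * width * density) * 1000
  thickness = 37498 / (60 * 14.4 * 3.1 * 2500) * 1000 = 5.6 mm

5.6 mm


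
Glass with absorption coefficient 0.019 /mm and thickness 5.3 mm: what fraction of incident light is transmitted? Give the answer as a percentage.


Beer-Lambert law: T = exp(-alpha * thickness)
  exponent = -0.019 * 5.3 = -0.1007
  T = exp(-0.1007) = 0.9042
  Percentage = 0.9042 * 100 = 90.42%

90.42%


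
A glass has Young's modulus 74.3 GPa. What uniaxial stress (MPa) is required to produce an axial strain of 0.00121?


Rearrange E = sigma / epsilon:
  sigma = E * epsilon
  E (MPa) = 74.3 * 1000 = 74300
  sigma = 74300 * 0.00121 = 89.9 MPa

89.9 MPa


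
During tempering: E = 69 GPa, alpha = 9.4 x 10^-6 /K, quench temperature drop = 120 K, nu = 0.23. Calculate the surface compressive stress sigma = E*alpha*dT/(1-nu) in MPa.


Tempering stress: sigma = E * alpha * dT / (1 - nu)
  E (MPa) = 69 * 1000 = 69000
  Numerator = 69000 * (9.4 x 10^-6) * 120 = 77.832
  Denominator = 1 - 0.23 = 0.77
  sigma = 77.832 / 0.77 = 101.1 MPa

101.1 MPa


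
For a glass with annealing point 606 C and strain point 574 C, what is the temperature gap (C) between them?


Gap = T_anneal - T_strain:
  gap = 606 - 574 = 32 C

32 C


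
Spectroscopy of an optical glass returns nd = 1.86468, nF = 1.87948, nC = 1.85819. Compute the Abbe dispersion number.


Abbe number formula: Vd = (nd - 1) / (nF - nC)
  nd - 1 = 1.86468 - 1 = 0.86468
  nF - nC = 1.87948 - 1.85819 = 0.02129
  Vd = 0.86468 / 0.02129 = 40.61

40.61


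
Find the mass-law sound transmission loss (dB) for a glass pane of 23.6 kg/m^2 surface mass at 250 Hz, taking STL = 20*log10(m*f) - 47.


Mass law: STL = 20 * log10(m * f) - 47
  m * f = 23.6 * 250 = 5900
  log10(5900) = 3.77085
  STL = 20 * 3.77085 - 47 = 75.417 - 47 = 28.4 dB

28.4 dB


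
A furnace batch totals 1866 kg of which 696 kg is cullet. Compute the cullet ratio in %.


Cullet ratio = (cullet mass / total batch mass) * 100
  Ratio = 696 / 1866 * 100 = 37.3%

37.3%


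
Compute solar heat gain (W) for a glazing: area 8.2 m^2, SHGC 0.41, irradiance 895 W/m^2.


Solar heat gain: Q = Area * SHGC * Irradiance
  Q = 8.2 * 0.41 * 895 = 3009 W

3009 W


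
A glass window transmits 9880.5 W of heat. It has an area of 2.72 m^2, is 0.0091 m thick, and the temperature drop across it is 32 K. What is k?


Fourier's law rearranged: k = Q * t / (A * dT)
  Numerator = 9880.5 * 0.0091 = 89.91255
  Denominator = 2.72 * 32 = 87.04
  k = 89.91255 / 87.04 = 1.033 W/mK

1.033 W/mK


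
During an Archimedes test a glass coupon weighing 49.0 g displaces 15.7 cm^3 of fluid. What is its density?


Use the definition of density:
  rho = mass / volume
  rho = 49.0 / 15.7 = 3.121 g/cm^3

3.121 g/cm^3


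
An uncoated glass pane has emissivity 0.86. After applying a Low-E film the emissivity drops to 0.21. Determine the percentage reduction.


Percentage reduction = (1 - coated/uncoated) * 100
  Ratio = 0.21 / 0.86 = 0.2442
  Reduction = (1 - 0.2442) * 100 = 75.6%

75.6%


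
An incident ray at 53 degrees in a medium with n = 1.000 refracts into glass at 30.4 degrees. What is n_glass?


Apply Snell's law: n1 * sin(theta1) = n2 * sin(theta2)
  n2 = n1 * sin(theta1) / sin(theta2)
  sin(53) = 0.798636
  sin(30.4) = 0.506034
  n2 = 1.000 * 0.798636 / 0.506034 = 1.5782

1.5782


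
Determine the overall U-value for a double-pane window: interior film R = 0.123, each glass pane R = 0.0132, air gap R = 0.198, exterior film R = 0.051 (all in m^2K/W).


Total thermal resistance (series):
  R_total = R_in + R_glass + R_air + R_glass + R_out
  R_total = 0.123 + 0.0132 + 0.198 + 0.0132 + 0.051 = 0.3984 m^2K/W
U-value = 1 / R_total = 1 / 0.3984 = 2.51 W/m^2K

2.51 W/m^2K


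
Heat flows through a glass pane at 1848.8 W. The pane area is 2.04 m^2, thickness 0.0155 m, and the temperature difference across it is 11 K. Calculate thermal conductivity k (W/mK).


Fourier's law rearranged: k = Q * t / (A * dT)
  Numerator = 1848.8 * 0.0155 = 28.6564
  Denominator = 2.04 * 11 = 22.44
  k = 28.6564 / 22.44 = 1.277 W/mK

1.277 W/mK


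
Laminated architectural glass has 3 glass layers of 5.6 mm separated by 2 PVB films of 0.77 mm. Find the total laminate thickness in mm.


Total thickness = glass contribution + PVB contribution
  Glass: 3 * 5.6 = 16.8 mm
  PVB: 2 * 0.77 = 1.54 mm
  Total = 16.8 + 1.54 = 18.34 mm

18.34 mm


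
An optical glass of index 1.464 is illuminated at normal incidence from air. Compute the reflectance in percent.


Fresnel reflectance at normal incidence:
  R = ((n - 1)/(n + 1))^2
  (n - 1)/(n + 1) = (1.464 - 1)/(1.464 + 1) = 0.188312
  R = 0.188312^2 = 0.0354614
  R(%) = 0.0354614 * 100 = 3.546%

3.546%


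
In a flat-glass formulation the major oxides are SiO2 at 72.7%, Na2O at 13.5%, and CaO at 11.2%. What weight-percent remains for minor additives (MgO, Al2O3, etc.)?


Sum the three major oxides:
  SiO2 + Na2O + CaO = 72.7 + 13.5 + 11.2 = 97.4%
Subtract from 100%:
  Others = 100 - 97.4 = 2.6%

2.6%


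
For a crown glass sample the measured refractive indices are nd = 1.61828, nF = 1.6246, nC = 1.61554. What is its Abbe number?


Abbe number formula: Vd = (nd - 1) / (nF - nC)
  nd - 1 = 1.61828 - 1 = 0.61828
  nF - nC = 1.6246 - 1.61554 = 0.00906
  Vd = 0.61828 / 0.00906 = 68.24

68.24


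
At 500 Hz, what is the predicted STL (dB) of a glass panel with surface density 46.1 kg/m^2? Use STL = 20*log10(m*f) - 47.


Mass law: STL = 20 * log10(m * f) - 47
  m * f = 46.1 * 500 = 23050
  log10(23050) = 4.36267
  STL = 20 * 4.36267 - 47 = 87.2534 - 47 = 40.3 dB

40.3 dB


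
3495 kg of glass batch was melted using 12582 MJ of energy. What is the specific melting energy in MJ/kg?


Rearrange E = m * s for s:
  s = E / m
  s = 12582 / 3495 = 3.6 MJ/kg

3.6 MJ/kg


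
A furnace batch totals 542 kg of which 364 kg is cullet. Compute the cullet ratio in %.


Cullet ratio = (cullet mass / total batch mass) * 100
  Ratio = 364 / 542 * 100 = 67.16%

67.16%


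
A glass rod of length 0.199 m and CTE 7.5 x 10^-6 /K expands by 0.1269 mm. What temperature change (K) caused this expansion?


Rearrange dL = alpha * L0 * dT for dT:
  dT = dL / (alpha * L0)
  dL (m) = 0.1269 / 1000 = 0.0001269
  dT = 0.0001269 / ((7.5 x 10^-6) * 0.199) = 85.0 K

85.0 K


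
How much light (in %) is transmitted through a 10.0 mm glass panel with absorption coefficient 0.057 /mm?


Beer-Lambert law: T = exp(-alpha * thickness)
  exponent = -0.057 * 10.0 = -0.57
  T = exp(-0.57) = 0.5655
  Percentage = 0.5655 * 100 = 56.55%

56.55%


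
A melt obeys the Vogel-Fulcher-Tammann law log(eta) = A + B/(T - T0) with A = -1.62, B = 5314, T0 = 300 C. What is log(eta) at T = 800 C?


VFT equation: log(eta) = A + B / (T - T0)
  T - T0 = 800 - 300 = 500
  B / (T - T0) = 5314 / 500 = 10.628
  log(eta) = -1.62 + 10.628 = 9.008

9.008


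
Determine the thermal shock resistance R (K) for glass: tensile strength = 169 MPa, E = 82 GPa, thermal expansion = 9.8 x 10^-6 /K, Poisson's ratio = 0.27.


Thermal shock resistance: R = sigma * (1 - nu) / (E * alpha)
  Numerator = 169 * (1 - 0.27) = 123.37
  Denominator = 82 * 1000 * (9.8 x 10^-6) = 0.8036
  R = 123.37 / 0.8036 = 153.5 K

153.5 K


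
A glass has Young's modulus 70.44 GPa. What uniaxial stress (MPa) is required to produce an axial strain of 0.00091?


Rearrange E = sigma / epsilon:
  sigma = E * epsilon
  E (MPa) = 70.44 * 1000 = 70440
  sigma = 70440 * 0.00091 = 64.1 MPa

64.1 MPa


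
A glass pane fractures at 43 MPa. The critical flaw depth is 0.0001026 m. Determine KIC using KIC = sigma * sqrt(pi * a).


Fracture toughness: KIC = sigma * sqrt(pi * a)
  pi * a = pi * 0.0001026 = 0.000322327
  sqrt(pi * a) = 0.017953
  KIC = 43 * 0.017953 = 0.772 MPa*sqrt(m)

0.772 MPa*sqrt(m)


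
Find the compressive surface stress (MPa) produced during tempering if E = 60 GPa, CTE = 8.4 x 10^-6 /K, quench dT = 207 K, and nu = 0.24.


Tempering stress: sigma = E * alpha * dT / (1 - nu)
  E (MPa) = 60 * 1000 = 60000
  Numerator = 60000 * (8.4 x 10^-6) * 207 = 104.328
  Denominator = 1 - 0.24 = 0.76
  sigma = 104.328 / 0.76 = 137.3 MPa

137.3 MPa


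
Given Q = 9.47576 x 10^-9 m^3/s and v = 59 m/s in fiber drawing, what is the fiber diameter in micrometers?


Cross-sectional area from continuity:
  A = Q / v = 9.47576 x 10^-9 / 59 = 1.606061 x 10^-10 m^2
Diameter from circular cross-section:
  d = sqrt(4A / pi) * 10^6 (m -> um)
  d = sqrt(4 * 1.606061 x 10^-10 / pi) * 10^6 = 14.3 um

14.3 um


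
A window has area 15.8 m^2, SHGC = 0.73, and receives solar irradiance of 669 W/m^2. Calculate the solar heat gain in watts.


Solar heat gain: Q = Area * SHGC * Irradiance
  Q = 15.8 * 0.73 * 669 = 7716.2 W

7716.2 W


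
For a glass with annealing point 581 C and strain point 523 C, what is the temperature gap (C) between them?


Gap = T_anneal - T_strain:
  gap = 581 - 523 = 58 C

58 C


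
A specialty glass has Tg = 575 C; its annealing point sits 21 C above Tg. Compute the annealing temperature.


The annealing temperature is Tg plus the offset:
  T_anneal = 575 + 21 = 596 C

596 C


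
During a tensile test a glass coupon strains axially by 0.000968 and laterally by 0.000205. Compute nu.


Poisson's ratio: nu = lateral strain / axial strain
  nu = 0.000205 / 0.000968 = 0.2118

0.2118


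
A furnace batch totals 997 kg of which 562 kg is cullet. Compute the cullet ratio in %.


Cullet ratio = (cullet mass / total batch mass) * 100
  Ratio = 562 / 997 * 100 = 56.37%

56.37%


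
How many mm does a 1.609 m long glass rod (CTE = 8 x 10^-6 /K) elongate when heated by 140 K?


Thermal expansion formula: dL = alpha * L0 * dT
  dL = (8 x 10^-6) * 1.609 * 140 = 0.00180208 m
Convert to mm: 0.00180208 * 1000 = 1.8021 mm

1.8021 mm


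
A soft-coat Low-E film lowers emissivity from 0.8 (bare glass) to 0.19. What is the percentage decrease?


Percentage reduction = (1 - coated/uncoated) * 100
  Ratio = 0.19 / 0.8 = 0.2375
  Reduction = (1 - 0.2375) * 100 = 76.2%

76.2%


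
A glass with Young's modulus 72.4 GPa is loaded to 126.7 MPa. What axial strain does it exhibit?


Rearrange E = sigma / epsilon:
  epsilon = sigma / E
  E (MPa) = 72.4 * 1000 = 72400
  epsilon = 126.7 / 72400 = 0.00175

0.00175


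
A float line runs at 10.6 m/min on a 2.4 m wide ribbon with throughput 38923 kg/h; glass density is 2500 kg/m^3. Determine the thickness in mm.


Ribbon cross-section from mass balance:
  Volume rate = throughput / density = 38923 / 2500 = 15.5692 m^3/h
  thickness = volume rate / (speed * 60 * width), i.e.
  thickness = throughput / (60 * speed * width * density) * 1000
  thickness = 38923 / (60 * 10.6 * 2.4 * 2500) * 1000 = 10.2 mm

10.2 mm


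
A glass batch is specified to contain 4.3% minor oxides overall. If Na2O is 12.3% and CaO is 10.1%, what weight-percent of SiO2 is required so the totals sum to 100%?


Known pieces sum to 100%:
  SiO2 = 100 - (others + Na2O + CaO)
  SiO2 = 100 - (4.3 + 12.3 + 10.1) = 73.3%

73.3%


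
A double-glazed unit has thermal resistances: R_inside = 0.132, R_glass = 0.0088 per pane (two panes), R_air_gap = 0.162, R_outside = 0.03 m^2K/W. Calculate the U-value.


Total thermal resistance (series):
  R_total = R_in + R_glass + R_air + R_glass + R_out
  R_total = 0.132 + 0.0088 + 0.162 + 0.0088 + 0.03 = 0.3416 m^2K/W
U-value = 1 / R_total = 1 / 0.3416 = 2.927 W/m^2K

2.927 W/m^2K


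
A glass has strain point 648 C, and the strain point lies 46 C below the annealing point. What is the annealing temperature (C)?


T_anneal = T_strain + gap:
  T_anneal = 648 + 46 = 694 C

694 C


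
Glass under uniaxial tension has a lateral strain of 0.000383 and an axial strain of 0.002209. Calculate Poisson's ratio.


Poisson's ratio: nu = lateral strain / axial strain
  nu = 0.000383 / 0.002209 = 0.1734

0.1734


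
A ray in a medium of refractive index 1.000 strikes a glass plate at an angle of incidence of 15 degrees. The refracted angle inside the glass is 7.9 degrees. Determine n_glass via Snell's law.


Apply Snell's law: n1 * sin(theta1) = n2 * sin(theta2)
  n2 = n1 * sin(theta1) / sin(theta2)
  sin(15) = 0.258819
  sin(7.9) = 0.137445
  n2 = 1.000 * 0.258819 / 0.137445 = 1.8831

1.8831


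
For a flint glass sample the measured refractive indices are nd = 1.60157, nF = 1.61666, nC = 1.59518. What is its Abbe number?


Abbe number formula: Vd = (nd - 1) / (nF - nC)
  nd - 1 = 1.60157 - 1 = 0.60157
  nF - nC = 1.61666 - 1.59518 = 0.02148
  Vd = 0.60157 / 0.02148 = 28.01

28.01


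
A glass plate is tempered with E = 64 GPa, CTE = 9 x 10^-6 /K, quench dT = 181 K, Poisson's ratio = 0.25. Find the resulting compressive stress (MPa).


Tempering stress: sigma = E * alpha * dT / (1 - nu)
  E (MPa) = 64 * 1000 = 64000
  Numerator = 64000 * (9 x 10^-6) * 181 = 104.256
  Denominator = 1 - 0.25 = 0.75
  sigma = 104.256 / 0.75 = 139.0 MPa

139.0 MPa


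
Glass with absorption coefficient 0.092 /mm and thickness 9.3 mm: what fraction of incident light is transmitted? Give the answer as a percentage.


Beer-Lambert law: T = exp(-alpha * thickness)
  exponent = -0.092 * 9.3 = -0.8556
  T = exp(-0.8556) = 0.425
  Percentage = 0.425 * 100 = 42.5%

42.5%


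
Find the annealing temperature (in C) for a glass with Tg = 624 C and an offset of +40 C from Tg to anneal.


The annealing temperature is Tg plus the offset:
  T_anneal = 624 + 40 = 664 C

664 C


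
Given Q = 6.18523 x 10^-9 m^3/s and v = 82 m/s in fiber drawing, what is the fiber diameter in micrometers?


Cross-sectional area from continuity:
  A = Q / v = 6.18523 x 10^-9 / 82 = 7.542963 x 10^-11 m^2
Diameter from circular cross-section:
  d = sqrt(4A / pi) * 10^6 (m -> um)
  d = sqrt(4 * 7.542963 x 10^-11 / pi) * 10^6 = 9.8 um

9.8 um


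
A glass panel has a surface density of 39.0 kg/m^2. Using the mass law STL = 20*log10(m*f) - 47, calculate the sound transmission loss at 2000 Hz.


Mass law: STL = 20 * log10(m * f) - 47
  m * f = 39.0 * 2000 = 78000
  log10(78000) = 4.89209
  STL = 20 * 4.89209 - 47 = 97.8418 - 47 = 50.8 dB

50.8 dB


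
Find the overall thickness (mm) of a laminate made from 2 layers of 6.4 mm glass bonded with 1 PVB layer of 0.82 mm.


Total thickness = glass contribution + PVB contribution
  Glass: 2 * 6.4 = 12.8 mm
  PVB: 1 * 0.82 = 0.82 mm
  Total = 12.8 + 0.82 = 13.62 mm

13.62 mm
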